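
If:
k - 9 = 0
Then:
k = 9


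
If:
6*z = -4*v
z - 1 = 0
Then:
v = -3/2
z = 1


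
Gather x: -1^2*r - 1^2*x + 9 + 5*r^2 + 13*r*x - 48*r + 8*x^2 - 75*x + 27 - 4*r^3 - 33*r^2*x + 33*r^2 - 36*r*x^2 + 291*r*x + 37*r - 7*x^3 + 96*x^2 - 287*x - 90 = -4*r^3 + 38*r^2 - 12*r - 7*x^3 + x^2*(104 - 36*r) + x*(-33*r^2 + 304*r - 363) - 54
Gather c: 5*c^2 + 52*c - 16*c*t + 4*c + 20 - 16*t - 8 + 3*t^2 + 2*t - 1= 5*c^2 + c*(56 - 16*t) + 3*t^2 - 14*t + 11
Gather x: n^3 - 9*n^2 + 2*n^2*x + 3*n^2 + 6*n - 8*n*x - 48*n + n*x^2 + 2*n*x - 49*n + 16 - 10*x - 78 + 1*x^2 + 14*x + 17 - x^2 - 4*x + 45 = n^3 - 6*n^2 + n*x^2 - 91*n + x*(2*n^2 - 6*n)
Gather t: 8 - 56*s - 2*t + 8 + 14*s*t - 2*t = -56*s + t*(14*s - 4) + 16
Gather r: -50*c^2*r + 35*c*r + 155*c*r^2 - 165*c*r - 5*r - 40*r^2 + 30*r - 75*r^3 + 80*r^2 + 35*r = -75*r^3 + r^2*(155*c + 40) + r*(-50*c^2 - 130*c + 60)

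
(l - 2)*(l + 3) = l^2 + l - 6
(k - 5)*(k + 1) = k^2 - 4*k - 5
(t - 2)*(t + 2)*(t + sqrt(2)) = t^3 + sqrt(2)*t^2 - 4*t - 4*sqrt(2)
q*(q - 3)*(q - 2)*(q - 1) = q^4 - 6*q^3 + 11*q^2 - 6*q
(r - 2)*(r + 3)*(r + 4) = r^3 + 5*r^2 - 2*r - 24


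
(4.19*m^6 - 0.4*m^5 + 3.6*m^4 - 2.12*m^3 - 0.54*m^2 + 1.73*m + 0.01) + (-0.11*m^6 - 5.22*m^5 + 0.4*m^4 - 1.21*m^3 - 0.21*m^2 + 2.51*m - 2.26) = 4.08*m^6 - 5.62*m^5 + 4.0*m^4 - 3.33*m^3 - 0.75*m^2 + 4.24*m - 2.25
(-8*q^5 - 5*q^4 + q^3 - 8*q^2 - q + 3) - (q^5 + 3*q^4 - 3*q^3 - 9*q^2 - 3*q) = -9*q^5 - 8*q^4 + 4*q^3 + q^2 + 2*q + 3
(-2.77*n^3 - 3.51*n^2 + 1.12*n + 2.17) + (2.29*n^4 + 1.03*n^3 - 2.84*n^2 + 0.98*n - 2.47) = 2.29*n^4 - 1.74*n^3 - 6.35*n^2 + 2.1*n - 0.3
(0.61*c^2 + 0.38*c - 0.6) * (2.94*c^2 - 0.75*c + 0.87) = 1.7934*c^4 + 0.6597*c^3 - 1.5183*c^2 + 0.7806*c - 0.522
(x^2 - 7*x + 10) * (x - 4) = x^3 - 11*x^2 + 38*x - 40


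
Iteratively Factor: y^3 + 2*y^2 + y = (y)*(y^2 + 2*y + 1) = y*(y + 1)*(y + 1)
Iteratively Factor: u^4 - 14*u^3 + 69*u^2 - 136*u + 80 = (u - 1)*(u^3 - 13*u^2 + 56*u - 80) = (u - 4)*(u - 1)*(u^2 - 9*u + 20) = (u - 4)^2*(u - 1)*(u - 5)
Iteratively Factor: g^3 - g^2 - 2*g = (g)*(g^2 - g - 2) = g*(g - 2)*(g + 1)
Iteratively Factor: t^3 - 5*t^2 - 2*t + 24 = (t - 3)*(t^2 - 2*t - 8) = (t - 4)*(t - 3)*(t + 2)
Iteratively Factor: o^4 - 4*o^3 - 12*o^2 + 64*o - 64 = (o - 2)*(o^3 - 2*o^2 - 16*o + 32) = (o - 4)*(o - 2)*(o^2 + 2*o - 8) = (o - 4)*(o - 2)*(o + 4)*(o - 2)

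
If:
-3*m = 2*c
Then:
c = -3*m/2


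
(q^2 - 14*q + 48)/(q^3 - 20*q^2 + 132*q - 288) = 1/(q - 6)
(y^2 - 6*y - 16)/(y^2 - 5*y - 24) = (y + 2)/(y + 3)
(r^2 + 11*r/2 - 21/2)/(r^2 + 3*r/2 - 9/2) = (r + 7)/(r + 3)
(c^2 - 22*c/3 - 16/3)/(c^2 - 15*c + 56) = (c + 2/3)/(c - 7)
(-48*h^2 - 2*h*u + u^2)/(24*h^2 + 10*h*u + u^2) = (-8*h + u)/(4*h + u)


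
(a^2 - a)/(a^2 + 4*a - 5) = a/(a + 5)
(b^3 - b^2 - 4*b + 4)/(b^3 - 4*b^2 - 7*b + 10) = (b - 2)/(b - 5)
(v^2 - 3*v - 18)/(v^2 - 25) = (v^2 - 3*v - 18)/(v^2 - 25)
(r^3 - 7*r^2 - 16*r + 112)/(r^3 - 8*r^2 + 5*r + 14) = (r^2 - 16)/(r^2 - r - 2)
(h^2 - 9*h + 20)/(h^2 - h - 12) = (h - 5)/(h + 3)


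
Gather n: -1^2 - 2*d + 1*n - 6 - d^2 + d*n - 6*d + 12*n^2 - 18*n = -d^2 - 8*d + 12*n^2 + n*(d - 17) - 7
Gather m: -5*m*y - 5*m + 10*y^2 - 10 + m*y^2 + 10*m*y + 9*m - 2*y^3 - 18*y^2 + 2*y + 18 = m*(y^2 + 5*y + 4) - 2*y^3 - 8*y^2 + 2*y + 8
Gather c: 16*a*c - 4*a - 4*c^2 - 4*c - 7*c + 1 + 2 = -4*a - 4*c^2 + c*(16*a - 11) + 3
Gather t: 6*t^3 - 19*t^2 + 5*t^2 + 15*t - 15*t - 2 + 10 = 6*t^3 - 14*t^2 + 8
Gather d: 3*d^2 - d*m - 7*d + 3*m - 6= 3*d^2 + d*(-m - 7) + 3*m - 6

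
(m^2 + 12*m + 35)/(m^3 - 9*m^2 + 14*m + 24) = (m^2 + 12*m + 35)/(m^3 - 9*m^2 + 14*m + 24)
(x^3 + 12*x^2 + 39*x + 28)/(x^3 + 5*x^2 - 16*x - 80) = (x^2 + 8*x + 7)/(x^2 + x - 20)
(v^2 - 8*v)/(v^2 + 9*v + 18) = v*(v - 8)/(v^2 + 9*v + 18)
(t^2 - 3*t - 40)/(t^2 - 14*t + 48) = (t + 5)/(t - 6)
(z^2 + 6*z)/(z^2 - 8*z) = (z + 6)/(z - 8)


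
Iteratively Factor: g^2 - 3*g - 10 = (g + 2)*(g - 5)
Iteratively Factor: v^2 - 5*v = (v - 5)*(v)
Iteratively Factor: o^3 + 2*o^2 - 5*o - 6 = (o - 2)*(o^2 + 4*o + 3) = (o - 2)*(o + 3)*(o + 1)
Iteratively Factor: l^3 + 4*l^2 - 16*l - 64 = (l - 4)*(l^2 + 8*l + 16) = (l - 4)*(l + 4)*(l + 4)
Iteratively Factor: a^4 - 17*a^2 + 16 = (a + 1)*(a^3 - a^2 - 16*a + 16) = (a - 4)*(a + 1)*(a^2 + 3*a - 4) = (a - 4)*(a + 1)*(a + 4)*(a - 1)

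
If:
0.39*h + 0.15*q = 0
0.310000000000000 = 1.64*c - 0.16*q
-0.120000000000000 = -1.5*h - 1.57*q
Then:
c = 0.20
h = -0.05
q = 0.12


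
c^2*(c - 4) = c^3 - 4*c^2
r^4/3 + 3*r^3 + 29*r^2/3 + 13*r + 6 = (r/3 + 1)*(r + 1)*(r + 2)*(r + 3)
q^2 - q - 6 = (q - 3)*(q + 2)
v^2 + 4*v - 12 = (v - 2)*(v + 6)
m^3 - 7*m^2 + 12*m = m*(m - 4)*(m - 3)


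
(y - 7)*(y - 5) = y^2 - 12*y + 35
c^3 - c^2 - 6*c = c*(c - 3)*(c + 2)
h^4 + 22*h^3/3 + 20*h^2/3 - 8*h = h*(h - 2/3)*(h + 2)*(h + 6)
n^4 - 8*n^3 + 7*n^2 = n^2*(n - 7)*(n - 1)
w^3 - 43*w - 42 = (w - 7)*(w + 1)*(w + 6)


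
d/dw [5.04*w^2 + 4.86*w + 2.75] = 10.08*w + 4.86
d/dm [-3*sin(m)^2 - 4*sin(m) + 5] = -2*(3*sin(m) + 2)*cos(m)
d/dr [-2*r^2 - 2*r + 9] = -4*r - 2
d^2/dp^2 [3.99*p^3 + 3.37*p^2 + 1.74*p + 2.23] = 23.94*p + 6.74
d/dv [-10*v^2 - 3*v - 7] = -20*v - 3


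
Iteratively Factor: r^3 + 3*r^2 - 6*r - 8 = (r - 2)*(r^2 + 5*r + 4) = (r - 2)*(r + 4)*(r + 1)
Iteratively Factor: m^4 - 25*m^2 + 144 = (m + 4)*(m^3 - 4*m^2 - 9*m + 36) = (m - 3)*(m + 4)*(m^2 - m - 12) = (m - 3)*(m + 3)*(m + 4)*(m - 4)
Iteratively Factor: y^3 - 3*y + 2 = (y - 1)*(y^2 + y - 2) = (y - 1)^2*(y + 2)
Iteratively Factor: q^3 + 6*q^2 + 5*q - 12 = (q + 3)*(q^2 + 3*q - 4) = (q + 3)*(q + 4)*(q - 1)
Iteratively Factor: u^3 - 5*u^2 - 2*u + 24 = (u - 4)*(u^2 - u - 6) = (u - 4)*(u - 3)*(u + 2)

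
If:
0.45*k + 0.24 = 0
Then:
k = -0.53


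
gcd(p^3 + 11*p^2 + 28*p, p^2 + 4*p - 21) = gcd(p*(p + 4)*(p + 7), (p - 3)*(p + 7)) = p + 7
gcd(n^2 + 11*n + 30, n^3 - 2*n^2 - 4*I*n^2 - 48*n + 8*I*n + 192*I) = n + 6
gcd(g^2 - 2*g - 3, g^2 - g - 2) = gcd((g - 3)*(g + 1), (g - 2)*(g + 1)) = g + 1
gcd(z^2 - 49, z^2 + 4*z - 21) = z + 7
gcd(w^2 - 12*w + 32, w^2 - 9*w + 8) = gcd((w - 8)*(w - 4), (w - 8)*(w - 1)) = w - 8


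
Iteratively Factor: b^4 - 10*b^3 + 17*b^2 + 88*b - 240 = (b - 4)*(b^3 - 6*b^2 - 7*b + 60) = (b - 4)^2*(b^2 - 2*b - 15) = (b - 4)^2*(b + 3)*(b - 5)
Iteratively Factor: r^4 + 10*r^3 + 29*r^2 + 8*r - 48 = (r + 4)*(r^3 + 6*r^2 + 5*r - 12) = (r + 3)*(r + 4)*(r^2 + 3*r - 4) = (r - 1)*(r + 3)*(r + 4)*(r + 4)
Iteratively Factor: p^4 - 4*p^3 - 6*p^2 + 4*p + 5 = (p + 1)*(p^3 - 5*p^2 - p + 5) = (p - 5)*(p + 1)*(p^2 - 1) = (p - 5)*(p + 1)^2*(p - 1)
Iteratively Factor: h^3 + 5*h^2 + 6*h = (h)*(h^2 + 5*h + 6) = h*(h + 3)*(h + 2)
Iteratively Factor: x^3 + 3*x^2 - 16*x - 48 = (x - 4)*(x^2 + 7*x + 12) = (x - 4)*(x + 3)*(x + 4)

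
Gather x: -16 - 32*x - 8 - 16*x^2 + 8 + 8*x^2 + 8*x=-8*x^2 - 24*x - 16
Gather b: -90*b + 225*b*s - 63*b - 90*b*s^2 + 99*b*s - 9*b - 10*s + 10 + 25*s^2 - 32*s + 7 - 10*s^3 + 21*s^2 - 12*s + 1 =b*(-90*s^2 + 324*s - 162) - 10*s^3 + 46*s^2 - 54*s + 18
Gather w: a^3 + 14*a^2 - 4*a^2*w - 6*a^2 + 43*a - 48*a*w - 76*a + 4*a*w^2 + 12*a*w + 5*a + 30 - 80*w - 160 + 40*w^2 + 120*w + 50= a^3 + 8*a^2 - 28*a + w^2*(4*a + 40) + w*(-4*a^2 - 36*a + 40) - 80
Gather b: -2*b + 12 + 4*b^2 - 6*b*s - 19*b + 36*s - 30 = 4*b^2 + b*(-6*s - 21) + 36*s - 18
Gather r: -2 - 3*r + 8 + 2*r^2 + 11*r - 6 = 2*r^2 + 8*r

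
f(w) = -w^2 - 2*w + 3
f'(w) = -2*w - 2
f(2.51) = -8.32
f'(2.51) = -7.02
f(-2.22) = 2.51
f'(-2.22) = 2.44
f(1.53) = -2.40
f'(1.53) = -5.06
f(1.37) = -1.62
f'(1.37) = -4.74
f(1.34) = -1.48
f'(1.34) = -4.68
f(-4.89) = -11.13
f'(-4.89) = 7.78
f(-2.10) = 2.79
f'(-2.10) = 2.20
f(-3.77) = -3.67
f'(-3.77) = 5.54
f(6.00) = -45.00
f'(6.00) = -14.00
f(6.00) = -45.00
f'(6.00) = -14.00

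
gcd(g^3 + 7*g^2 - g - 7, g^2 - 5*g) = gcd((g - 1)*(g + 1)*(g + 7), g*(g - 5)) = 1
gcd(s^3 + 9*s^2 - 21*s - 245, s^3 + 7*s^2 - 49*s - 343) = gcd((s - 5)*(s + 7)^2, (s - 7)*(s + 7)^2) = s^2 + 14*s + 49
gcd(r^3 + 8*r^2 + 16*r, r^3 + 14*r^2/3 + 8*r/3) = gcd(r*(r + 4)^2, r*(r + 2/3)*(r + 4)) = r^2 + 4*r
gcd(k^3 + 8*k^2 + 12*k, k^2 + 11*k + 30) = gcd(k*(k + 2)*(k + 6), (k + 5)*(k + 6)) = k + 6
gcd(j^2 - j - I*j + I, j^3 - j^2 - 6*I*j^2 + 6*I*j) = j - 1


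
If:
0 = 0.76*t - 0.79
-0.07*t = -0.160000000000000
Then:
No Solution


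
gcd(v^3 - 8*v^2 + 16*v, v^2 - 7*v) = v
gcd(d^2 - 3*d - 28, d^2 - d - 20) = d + 4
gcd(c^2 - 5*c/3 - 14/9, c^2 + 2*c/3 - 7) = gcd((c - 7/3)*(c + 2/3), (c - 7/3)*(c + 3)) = c - 7/3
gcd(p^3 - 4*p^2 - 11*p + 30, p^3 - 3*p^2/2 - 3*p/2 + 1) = p - 2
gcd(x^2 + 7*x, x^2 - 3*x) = x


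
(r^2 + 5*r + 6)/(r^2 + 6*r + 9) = (r + 2)/(r + 3)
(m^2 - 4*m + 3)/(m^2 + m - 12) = (m - 1)/(m + 4)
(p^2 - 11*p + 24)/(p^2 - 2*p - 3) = (p - 8)/(p + 1)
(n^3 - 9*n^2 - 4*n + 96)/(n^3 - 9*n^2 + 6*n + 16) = (n^2 - n - 12)/(n^2 - n - 2)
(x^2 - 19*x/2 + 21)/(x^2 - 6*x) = (x - 7/2)/x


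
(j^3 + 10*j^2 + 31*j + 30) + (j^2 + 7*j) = j^3 + 11*j^2 + 38*j + 30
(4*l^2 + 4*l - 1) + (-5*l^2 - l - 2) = -l^2 + 3*l - 3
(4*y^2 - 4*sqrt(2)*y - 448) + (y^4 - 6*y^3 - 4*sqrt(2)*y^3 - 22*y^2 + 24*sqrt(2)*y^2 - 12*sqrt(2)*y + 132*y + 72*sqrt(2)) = y^4 - 6*y^3 - 4*sqrt(2)*y^3 - 18*y^2 + 24*sqrt(2)*y^2 - 16*sqrt(2)*y + 132*y - 448 + 72*sqrt(2)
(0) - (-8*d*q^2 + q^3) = 8*d*q^2 - q^3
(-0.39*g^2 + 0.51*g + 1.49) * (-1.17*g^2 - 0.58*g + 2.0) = 0.4563*g^4 - 0.3705*g^3 - 2.8191*g^2 + 0.1558*g + 2.98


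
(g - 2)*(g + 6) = g^2 + 4*g - 12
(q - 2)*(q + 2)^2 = q^3 + 2*q^2 - 4*q - 8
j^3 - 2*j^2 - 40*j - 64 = (j - 8)*(j + 2)*(j + 4)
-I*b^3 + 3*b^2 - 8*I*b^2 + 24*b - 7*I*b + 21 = (b + 7)*(b + 3*I)*(-I*b - I)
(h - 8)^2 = h^2 - 16*h + 64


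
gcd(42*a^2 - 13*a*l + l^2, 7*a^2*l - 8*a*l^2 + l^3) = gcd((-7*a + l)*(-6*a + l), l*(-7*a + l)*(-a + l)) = 7*a - l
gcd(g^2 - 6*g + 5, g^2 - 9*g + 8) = g - 1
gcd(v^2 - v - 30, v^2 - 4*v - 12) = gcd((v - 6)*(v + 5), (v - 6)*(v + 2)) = v - 6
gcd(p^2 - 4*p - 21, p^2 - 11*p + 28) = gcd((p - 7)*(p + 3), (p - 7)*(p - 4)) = p - 7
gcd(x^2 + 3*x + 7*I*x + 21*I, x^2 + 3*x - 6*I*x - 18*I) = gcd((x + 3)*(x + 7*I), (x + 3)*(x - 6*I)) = x + 3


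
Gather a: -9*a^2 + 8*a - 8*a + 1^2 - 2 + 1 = -9*a^2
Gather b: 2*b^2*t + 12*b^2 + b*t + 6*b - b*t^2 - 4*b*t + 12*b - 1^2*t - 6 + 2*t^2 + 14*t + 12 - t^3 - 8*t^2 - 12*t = b^2*(2*t + 12) + b*(-t^2 - 3*t + 18) - t^3 - 6*t^2 + t + 6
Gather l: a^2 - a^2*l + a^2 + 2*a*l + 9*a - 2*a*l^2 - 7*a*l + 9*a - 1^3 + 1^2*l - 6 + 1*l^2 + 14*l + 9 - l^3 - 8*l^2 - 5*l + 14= 2*a^2 + 18*a - l^3 + l^2*(-2*a - 7) + l*(-a^2 - 5*a + 10) + 16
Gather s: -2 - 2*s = -2*s - 2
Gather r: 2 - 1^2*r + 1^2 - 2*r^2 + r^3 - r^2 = r^3 - 3*r^2 - r + 3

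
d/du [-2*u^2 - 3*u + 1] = -4*u - 3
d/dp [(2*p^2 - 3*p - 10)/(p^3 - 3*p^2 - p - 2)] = (-2*p^4 + 6*p^3 + 19*p^2 - 68*p - 4)/(p^6 - 6*p^5 + 7*p^4 + 2*p^3 + 13*p^2 + 4*p + 4)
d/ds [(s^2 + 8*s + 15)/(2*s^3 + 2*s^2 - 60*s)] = (-s^4 - 16*s^3 - 83*s^2 - 30*s + 450)/(2*s^2*(s^4 + 2*s^3 - 59*s^2 - 60*s + 900))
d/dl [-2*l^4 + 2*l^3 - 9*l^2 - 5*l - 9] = -8*l^3 + 6*l^2 - 18*l - 5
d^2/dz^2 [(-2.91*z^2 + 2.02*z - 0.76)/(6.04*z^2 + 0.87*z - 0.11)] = (177.9686*z^3 - 177.95652*z^2 - 15.90936*z - 1.84417)/(220.348864*z^6 + 95.216976*z^5 + 1.6761*z^4 - 2.809665*z^3 - 0.030525*z^2 + 0.031581*z - 0.001331)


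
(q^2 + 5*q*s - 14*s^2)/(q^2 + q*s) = (q^2 + 5*q*s - 14*s^2)/(q*(q + s))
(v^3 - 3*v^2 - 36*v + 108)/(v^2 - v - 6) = (v^2 - 36)/(v + 2)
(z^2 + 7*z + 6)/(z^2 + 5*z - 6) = (z + 1)/(z - 1)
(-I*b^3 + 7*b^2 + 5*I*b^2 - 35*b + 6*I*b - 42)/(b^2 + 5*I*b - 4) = (-I*b^3 + b^2*(7 + 5*I) + b*(-35 + 6*I) - 42)/(b^2 + 5*I*b - 4)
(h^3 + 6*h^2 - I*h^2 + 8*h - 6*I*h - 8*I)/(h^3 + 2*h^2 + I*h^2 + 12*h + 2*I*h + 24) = (h^2 + h*(4 - I) - 4*I)/(h^2 + I*h + 12)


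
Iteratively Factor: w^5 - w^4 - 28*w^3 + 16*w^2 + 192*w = (w + 3)*(w^4 - 4*w^3 - 16*w^2 + 64*w) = (w - 4)*(w + 3)*(w^3 - 16*w) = (w - 4)^2*(w + 3)*(w^2 + 4*w) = w*(w - 4)^2*(w + 3)*(w + 4)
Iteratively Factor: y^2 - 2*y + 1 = (y - 1)*(y - 1)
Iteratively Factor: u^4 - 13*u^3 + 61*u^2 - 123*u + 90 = (u - 2)*(u^3 - 11*u^2 + 39*u - 45) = (u - 3)*(u - 2)*(u^2 - 8*u + 15) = (u - 5)*(u - 3)*(u - 2)*(u - 3)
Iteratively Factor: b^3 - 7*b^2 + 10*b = (b)*(b^2 - 7*b + 10) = b*(b - 2)*(b - 5)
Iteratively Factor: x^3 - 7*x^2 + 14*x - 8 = (x - 1)*(x^2 - 6*x + 8) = (x - 2)*(x - 1)*(x - 4)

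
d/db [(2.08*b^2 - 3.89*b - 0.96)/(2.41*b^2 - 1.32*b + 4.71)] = (6.6293*b^2 + 24.2208*b - 19.5891)/(5.8081*b^4 - 6.3624*b^3 + 24.4446*b^2 - 12.4344*b + 22.1841)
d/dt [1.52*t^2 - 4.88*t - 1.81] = 3.04*t - 4.88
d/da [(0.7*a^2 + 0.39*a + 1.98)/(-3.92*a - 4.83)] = (-2.744*a^2 - 6.762*a + 5.8779)/(15.3664*a^2 + 37.8672*a + 23.3289)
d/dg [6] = 0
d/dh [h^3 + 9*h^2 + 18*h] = 3*h^2 + 18*h + 18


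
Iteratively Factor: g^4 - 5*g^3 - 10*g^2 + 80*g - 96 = (g - 2)*(g^3 - 3*g^2 - 16*g + 48) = (g - 3)*(g - 2)*(g^2 - 16) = (g - 3)*(g - 2)*(g + 4)*(g - 4)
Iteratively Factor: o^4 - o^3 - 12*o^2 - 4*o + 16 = (o + 2)*(o^3 - 3*o^2 - 6*o + 8) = (o - 1)*(o + 2)*(o^2 - 2*o - 8) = (o - 4)*(o - 1)*(o + 2)*(o + 2)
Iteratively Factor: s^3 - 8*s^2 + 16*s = (s)*(s^2 - 8*s + 16) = s*(s - 4)*(s - 4)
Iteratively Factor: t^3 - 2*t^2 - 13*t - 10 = (t + 1)*(t^2 - 3*t - 10) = (t + 1)*(t + 2)*(t - 5)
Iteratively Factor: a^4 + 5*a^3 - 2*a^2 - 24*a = (a + 4)*(a^3 + a^2 - 6*a) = (a + 3)*(a + 4)*(a^2 - 2*a) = (a - 2)*(a + 3)*(a + 4)*(a)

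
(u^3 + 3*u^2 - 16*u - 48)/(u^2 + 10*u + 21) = (u^2 - 16)/(u + 7)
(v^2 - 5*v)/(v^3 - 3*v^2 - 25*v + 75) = v/(v^2 + 2*v - 15)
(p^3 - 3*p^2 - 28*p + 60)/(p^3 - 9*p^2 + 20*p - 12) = (p + 5)/(p - 1)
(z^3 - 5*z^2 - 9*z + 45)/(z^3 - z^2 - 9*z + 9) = (z - 5)/(z - 1)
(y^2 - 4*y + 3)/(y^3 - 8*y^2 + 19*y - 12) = 1/(y - 4)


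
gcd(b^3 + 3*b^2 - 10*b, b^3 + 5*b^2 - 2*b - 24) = b - 2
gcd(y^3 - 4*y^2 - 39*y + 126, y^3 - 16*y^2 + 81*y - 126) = y^2 - 10*y + 21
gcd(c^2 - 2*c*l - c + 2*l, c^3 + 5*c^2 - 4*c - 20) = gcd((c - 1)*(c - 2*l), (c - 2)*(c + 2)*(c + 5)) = 1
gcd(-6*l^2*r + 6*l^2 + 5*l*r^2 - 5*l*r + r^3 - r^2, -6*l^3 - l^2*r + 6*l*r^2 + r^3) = -6*l^2 + 5*l*r + r^2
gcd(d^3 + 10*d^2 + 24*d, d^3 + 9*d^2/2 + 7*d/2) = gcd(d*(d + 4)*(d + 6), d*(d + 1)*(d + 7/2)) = d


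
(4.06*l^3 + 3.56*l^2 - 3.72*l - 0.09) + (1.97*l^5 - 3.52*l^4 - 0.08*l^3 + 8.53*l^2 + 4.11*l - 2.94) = 1.97*l^5 - 3.52*l^4 + 3.98*l^3 + 12.09*l^2 + 0.39*l - 3.03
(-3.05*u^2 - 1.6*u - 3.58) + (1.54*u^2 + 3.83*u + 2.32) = -1.51*u^2 + 2.23*u - 1.26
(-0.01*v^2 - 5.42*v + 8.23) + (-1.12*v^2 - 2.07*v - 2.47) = -1.13*v^2 - 7.49*v + 5.76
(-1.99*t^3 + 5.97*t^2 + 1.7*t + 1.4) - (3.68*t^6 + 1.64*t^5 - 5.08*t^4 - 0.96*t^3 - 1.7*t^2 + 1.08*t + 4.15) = -3.68*t^6 - 1.64*t^5 + 5.08*t^4 - 1.03*t^3 + 7.67*t^2 + 0.62*t - 2.75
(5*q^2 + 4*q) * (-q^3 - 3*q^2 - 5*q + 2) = -5*q^5 - 19*q^4 - 37*q^3 - 10*q^2 + 8*q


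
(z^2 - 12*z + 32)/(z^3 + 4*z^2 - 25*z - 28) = (z - 8)/(z^2 + 8*z + 7)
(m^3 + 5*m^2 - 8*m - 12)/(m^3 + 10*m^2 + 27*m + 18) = (m - 2)/(m + 3)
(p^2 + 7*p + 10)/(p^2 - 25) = (p + 2)/(p - 5)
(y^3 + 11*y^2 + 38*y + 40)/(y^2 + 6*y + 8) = y + 5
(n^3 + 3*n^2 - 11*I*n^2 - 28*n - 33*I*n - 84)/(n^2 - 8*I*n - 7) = (n^2 + n*(3 - 4*I) - 12*I)/(n - I)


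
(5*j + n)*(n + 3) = 5*j*n + 15*j + n^2 + 3*n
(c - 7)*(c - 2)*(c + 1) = c^3 - 8*c^2 + 5*c + 14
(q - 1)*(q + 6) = q^2 + 5*q - 6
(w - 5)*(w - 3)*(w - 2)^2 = w^4 - 12*w^3 + 51*w^2 - 92*w + 60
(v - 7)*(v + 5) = v^2 - 2*v - 35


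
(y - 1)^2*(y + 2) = y^3 - 3*y + 2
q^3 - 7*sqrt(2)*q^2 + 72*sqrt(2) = (q - 6*sqrt(2))*(q - 3*sqrt(2))*(q + 2*sqrt(2))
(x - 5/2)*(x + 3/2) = x^2 - x - 15/4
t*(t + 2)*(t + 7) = t^3 + 9*t^2 + 14*t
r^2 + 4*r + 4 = (r + 2)^2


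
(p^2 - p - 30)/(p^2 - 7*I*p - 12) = (-p^2 + p + 30)/(-p^2 + 7*I*p + 12)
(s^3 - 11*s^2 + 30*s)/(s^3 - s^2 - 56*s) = (-s^2 + 11*s - 30)/(-s^2 + s + 56)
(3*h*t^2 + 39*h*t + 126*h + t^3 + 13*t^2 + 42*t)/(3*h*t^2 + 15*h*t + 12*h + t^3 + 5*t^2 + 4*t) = (t^2 + 13*t + 42)/(t^2 + 5*t + 4)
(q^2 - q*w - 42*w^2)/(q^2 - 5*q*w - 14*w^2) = (q + 6*w)/(q + 2*w)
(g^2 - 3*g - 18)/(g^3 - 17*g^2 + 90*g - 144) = (g + 3)/(g^2 - 11*g + 24)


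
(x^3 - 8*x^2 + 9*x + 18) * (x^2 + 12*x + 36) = x^5 + 4*x^4 - 51*x^3 - 162*x^2 + 540*x + 648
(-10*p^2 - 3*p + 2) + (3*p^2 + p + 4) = -7*p^2 - 2*p + 6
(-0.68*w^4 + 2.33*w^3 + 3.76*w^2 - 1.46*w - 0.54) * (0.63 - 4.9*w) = 3.332*w^5 - 11.8454*w^4 - 16.9561*w^3 + 9.5228*w^2 + 1.7262*w - 0.3402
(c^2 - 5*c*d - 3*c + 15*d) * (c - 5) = c^3 - 5*c^2*d - 8*c^2 + 40*c*d + 15*c - 75*d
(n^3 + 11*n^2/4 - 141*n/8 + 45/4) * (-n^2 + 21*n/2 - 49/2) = -n^5 + 31*n^4/4 + 22*n^3 - 4219*n^2/16 + 8799*n/16 - 2205/8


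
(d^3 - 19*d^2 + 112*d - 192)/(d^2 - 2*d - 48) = (d^2 - 11*d + 24)/(d + 6)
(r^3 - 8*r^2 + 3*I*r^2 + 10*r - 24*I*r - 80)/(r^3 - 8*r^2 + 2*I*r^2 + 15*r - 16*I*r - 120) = (r - 2*I)/(r - 3*I)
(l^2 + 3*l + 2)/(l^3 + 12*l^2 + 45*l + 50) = (l + 1)/(l^2 + 10*l + 25)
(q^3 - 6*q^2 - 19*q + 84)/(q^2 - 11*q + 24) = (q^2 - 3*q - 28)/(q - 8)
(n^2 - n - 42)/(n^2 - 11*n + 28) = (n + 6)/(n - 4)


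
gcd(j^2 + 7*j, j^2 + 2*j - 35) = j + 7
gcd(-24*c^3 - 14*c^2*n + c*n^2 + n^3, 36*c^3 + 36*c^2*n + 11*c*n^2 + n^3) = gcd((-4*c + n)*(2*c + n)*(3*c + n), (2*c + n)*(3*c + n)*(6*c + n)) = 6*c^2 + 5*c*n + n^2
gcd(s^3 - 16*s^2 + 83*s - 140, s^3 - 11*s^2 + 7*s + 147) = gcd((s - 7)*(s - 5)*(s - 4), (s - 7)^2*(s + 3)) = s - 7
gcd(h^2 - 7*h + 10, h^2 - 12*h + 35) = h - 5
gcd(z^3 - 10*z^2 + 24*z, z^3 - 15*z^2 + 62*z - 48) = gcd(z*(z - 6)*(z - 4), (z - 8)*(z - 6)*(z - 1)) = z - 6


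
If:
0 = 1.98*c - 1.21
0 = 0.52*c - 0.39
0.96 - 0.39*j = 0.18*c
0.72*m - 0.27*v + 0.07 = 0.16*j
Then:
No Solution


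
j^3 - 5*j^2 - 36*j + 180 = (j - 6)*(j - 5)*(j + 6)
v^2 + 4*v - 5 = (v - 1)*(v + 5)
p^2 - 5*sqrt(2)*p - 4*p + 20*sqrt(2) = (p - 4)*(p - 5*sqrt(2))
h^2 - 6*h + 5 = (h - 5)*(h - 1)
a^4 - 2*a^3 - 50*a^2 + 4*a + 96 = (a - 8)*(a + 6)*(a - sqrt(2))*(a + sqrt(2))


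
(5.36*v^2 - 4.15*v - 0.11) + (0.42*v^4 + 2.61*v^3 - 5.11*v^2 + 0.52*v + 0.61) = 0.42*v^4 + 2.61*v^3 + 0.25*v^2 - 3.63*v + 0.5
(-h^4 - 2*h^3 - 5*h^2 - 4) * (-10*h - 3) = 10*h^5 + 23*h^4 + 56*h^3 + 15*h^2 + 40*h + 12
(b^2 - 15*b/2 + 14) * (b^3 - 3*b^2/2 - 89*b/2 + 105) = b^5 - 9*b^4 - 77*b^3/4 + 1671*b^2/4 - 2821*b/2 + 1470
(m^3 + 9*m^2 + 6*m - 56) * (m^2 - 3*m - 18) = m^5 + 6*m^4 - 39*m^3 - 236*m^2 + 60*m + 1008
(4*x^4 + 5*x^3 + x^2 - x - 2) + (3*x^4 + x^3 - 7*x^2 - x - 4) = 7*x^4 + 6*x^3 - 6*x^2 - 2*x - 6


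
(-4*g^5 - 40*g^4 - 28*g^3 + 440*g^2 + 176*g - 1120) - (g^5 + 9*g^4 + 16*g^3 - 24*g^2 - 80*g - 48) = -5*g^5 - 49*g^4 - 44*g^3 + 464*g^2 + 256*g - 1072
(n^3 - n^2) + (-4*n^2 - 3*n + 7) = n^3 - 5*n^2 - 3*n + 7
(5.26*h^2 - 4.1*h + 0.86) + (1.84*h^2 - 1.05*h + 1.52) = 7.1*h^2 - 5.15*h + 2.38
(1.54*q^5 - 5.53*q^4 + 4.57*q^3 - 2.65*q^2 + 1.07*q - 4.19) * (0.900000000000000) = 1.386*q^5 - 4.977*q^4 + 4.113*q^3 - 2.385*q^2 + 0.963*q - 3.771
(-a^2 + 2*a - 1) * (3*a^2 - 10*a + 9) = -3*a^4 + 16*a^3 - 32*a^2 + 28*a - 9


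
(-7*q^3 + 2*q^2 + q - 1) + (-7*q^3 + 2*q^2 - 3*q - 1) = -14*q^3 + 4*q^2 - 2*q - 2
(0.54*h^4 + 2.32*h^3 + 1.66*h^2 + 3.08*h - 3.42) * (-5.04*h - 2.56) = -2.7216*h^5 - 13.0752*h^4 - 14.3056*h^3 - 19.7728*h^2 + 9.352*h + 8.7552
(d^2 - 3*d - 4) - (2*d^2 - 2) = -d^2 - 3*d - 2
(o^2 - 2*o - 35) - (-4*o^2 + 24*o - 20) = 5*o^2 - 26*o - 15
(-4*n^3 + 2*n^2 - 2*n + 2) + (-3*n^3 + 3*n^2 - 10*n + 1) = -7*n^3 + 5*n^2 - 12*n + 3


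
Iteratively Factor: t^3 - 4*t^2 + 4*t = (t - 2)*(t^2 - 2*t) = (t - 2)^2*(t)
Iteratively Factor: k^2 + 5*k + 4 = (k + 1)*(k + 4)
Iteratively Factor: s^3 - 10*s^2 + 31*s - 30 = (s - 3)*(s^2 - 7*s + 10) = (s - 3)*(s - 2)*(s - 5)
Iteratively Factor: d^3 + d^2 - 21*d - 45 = (d - 5)*(d^2 + 6*d + 9) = (d - 5)*(d + 3)*(d + 3)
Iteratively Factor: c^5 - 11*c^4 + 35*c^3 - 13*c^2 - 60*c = (c - 4)*(c^4 - 7*c^3 + 7*c^2 + 15*c) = c*(c - 4)*(c^3 - 7*c^2 + 7*c + 15) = c*(c - 4)*(c + 1)*(c^2 - 8*c + 15) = c*(c - 5)*(c - 4)*(c + 1)*(c - 3)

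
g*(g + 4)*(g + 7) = g^3 + 11*g^2 + 28*g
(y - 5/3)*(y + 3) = y^2 + 4*y/3 - 5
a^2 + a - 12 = (a - 3)*(a + 4)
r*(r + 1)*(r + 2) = r^3 + 3*r^2 + 2*r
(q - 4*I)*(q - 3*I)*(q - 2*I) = q^3 - 9*I*q^2 - 26*q + 24*I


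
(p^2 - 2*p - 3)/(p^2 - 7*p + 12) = (p + 1)/(p - 4)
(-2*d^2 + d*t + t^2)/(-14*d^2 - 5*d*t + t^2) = (-d + t)/(-7*d + t)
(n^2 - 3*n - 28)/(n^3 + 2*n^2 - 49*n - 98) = (n + 4)/(n^2 + 9*n + 14)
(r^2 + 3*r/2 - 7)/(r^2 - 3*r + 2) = (r + 7/2)/(r - 1)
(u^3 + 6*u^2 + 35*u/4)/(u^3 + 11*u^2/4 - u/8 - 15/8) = 2*u*(2*u + 7)/(4*u^2 + u - 3)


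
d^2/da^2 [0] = 0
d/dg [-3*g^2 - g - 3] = -6*g - 1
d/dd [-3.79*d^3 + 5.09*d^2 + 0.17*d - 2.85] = -11.37*d^2 + 10.18*d + 0.17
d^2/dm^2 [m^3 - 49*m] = 6*m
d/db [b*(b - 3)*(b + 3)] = 3*b^2 - 9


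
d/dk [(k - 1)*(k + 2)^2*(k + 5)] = 4*k^3 + 24*k^2 + 30*k - 4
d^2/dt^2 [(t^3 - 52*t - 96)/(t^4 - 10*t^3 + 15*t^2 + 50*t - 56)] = 2*(t^6 - 6*t^5 - 333*t^4 + 5062*t^3 - 27696*t^2 + 65376*t - 58280)/(t^9 - 36*t^8 + 549*t^7 - 4620*t^6 + 23427*t^5 - 73404*t^4 + 140295*t^3 - 155988*t^2 + 91728*t - 21952)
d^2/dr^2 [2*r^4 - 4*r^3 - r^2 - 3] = 24*r^2 - 24*r - 2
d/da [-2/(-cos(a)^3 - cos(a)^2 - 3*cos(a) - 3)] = 2*(3*cos(a)^2 + 2*cos(a) + 3)*sin(a)/(cos(a)^3 + cos(a)^2 + 3*cos(a) + 3)^2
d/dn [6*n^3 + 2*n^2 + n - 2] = 18*n^2 + 4*n + 1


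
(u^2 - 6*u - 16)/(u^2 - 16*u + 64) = (u + 2)/(u - 8)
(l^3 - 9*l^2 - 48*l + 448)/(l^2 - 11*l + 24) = (l^2 - l - 56)/(l - 3)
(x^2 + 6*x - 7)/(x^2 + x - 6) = (x^2 + 6*x - 7)/(x^2 + x - 6)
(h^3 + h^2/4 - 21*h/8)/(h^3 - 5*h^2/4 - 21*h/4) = (h - 3/2)/(h - 3)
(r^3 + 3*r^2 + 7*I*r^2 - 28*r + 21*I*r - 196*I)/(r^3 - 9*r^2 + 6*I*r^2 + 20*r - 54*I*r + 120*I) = (r^2 + 7*r*(1 + I) + 49*I)/(r^2 + r*(-5 + 6*I) - 30*I)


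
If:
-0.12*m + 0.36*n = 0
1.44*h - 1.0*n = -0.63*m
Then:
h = -0.618055555555556*n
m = 3.0*n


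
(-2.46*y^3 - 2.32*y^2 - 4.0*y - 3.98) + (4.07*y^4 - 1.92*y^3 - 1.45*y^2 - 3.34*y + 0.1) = 4.07*y^4 - 4.38*y^3 - 3.77*y^2 - 7.34*y - 3.88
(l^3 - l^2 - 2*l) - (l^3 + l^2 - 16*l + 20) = -2*l^2 + 14*l - 20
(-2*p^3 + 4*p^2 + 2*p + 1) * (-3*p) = 6*p^4 - 12*p^3 - 6*p^2 - 3*p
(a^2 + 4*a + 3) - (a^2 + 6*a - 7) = 10 - 2*a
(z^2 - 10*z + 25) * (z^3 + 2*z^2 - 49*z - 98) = z^5 - 8*z^4 - 44*z^3 + 442*z^2 - 245*z - 2450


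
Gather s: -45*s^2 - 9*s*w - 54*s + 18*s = -45*s^2 + s*(-9*w - 36)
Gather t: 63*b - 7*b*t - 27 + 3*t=63*b + t*(3 - 7*b) - 27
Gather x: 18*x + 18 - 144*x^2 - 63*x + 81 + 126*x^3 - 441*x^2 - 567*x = 126*x^3 - 585*x^2 - 612*x + 99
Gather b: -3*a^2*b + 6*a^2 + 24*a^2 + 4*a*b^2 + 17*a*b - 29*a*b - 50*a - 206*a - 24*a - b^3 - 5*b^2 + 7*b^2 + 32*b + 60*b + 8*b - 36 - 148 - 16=30*a^2 - 280*a - b^3 + b^2*(4*a + 2) + b*(-3*a^2 - 12*a + 100) - 200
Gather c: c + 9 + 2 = c + 11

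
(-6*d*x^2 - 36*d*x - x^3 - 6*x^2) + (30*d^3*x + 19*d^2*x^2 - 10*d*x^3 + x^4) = 30*d^3*x + 19*d^2*x^2 - 10*d*x^3 - 6*d*x^2 - 36*d*x + x^4 - x^3 - 6*x^2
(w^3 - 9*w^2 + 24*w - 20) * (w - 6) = w^4 - 15*w^3 + 78*w^2 - 164*w + 120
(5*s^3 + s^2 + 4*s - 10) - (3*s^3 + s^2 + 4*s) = 2*s^3 - 10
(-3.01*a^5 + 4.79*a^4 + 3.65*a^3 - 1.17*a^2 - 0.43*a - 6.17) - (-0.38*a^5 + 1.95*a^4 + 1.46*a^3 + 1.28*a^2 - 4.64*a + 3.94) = -2.63*a^5 + 2.84*a^4 + 2.19*a^3 - 2.45*a^2 + 4.21*a - 10.11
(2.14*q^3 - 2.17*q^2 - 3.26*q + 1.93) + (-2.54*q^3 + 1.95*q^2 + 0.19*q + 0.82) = -0.4*q^3 - 0.22*q^2 - 3.07*q + 2.75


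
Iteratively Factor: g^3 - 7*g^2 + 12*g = (g - 4)*(g^2 - 3*g) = g*(g - 4)*(g - 3)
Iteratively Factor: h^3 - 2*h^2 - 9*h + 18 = (h - 3)*(h^2 + h - 6) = (h - 3)*(h - 2)*(h + 3)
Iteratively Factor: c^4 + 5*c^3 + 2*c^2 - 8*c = (c + 2)*(c^3 + 3*c^2 - 4*c) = (c + 2)*(c + 4)*(c^2 - c) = (c - 1)*(c + 2)*(c + 4)*(c)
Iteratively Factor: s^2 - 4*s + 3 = (s - 3)*(s - 1)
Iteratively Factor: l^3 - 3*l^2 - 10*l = (l + 2)*(l^2 - 5*l) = (l - 5)*(l + 2)*(l)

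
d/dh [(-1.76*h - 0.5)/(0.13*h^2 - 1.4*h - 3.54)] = (0.2288*h^2 + 0.13*h + 5.5304)/(0.0169*h^4 - 0.364*h^3 + 1.0396*h^2 + 9.912*h + 12.5316)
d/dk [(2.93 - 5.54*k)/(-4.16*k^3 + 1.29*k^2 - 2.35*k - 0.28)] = (-46.0928*k^3 + 43.713*k^2 - 7.5594*k + 8.4367)/(17.3056*k^6 - 10.7328*k^5 + 21.2161*k^4 - 3.7334*k^3 + 4.8001*k^2 + 1.316*k + 0.0784)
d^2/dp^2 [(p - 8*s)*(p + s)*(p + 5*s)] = 6*p - 4*s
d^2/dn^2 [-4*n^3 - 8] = -24*n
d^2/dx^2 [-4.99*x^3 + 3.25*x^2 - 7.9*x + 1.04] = 6.5 - 29.94*x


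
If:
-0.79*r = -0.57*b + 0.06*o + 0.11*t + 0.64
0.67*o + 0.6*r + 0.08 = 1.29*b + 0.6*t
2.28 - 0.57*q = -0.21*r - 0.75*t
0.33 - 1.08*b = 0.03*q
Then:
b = 0.201964843334697 - 0.0340587373769948*t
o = 1.04791978293541*t + 0.927529688672052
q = 1.22611454557181*t + 3.72926563995091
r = -0.243403376305078*t - 0.734850405847526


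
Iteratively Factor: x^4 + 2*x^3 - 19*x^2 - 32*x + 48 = (x + 3)*(x^3 - x^2 - 16*x + 16) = (x + 3)*(x + 4)*(x^2 - 5*x + 4) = (x - 4)*(x + 3)*(x + 4)*(x - 1)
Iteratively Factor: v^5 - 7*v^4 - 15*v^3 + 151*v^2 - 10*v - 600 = (v + 2)*(v^4 - 9*v^3 + 3*v^2 + 145*v - 300) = (v + 2)*(v + 4)*(v^3 - 13*v^2 + 55*v - 75) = (v - 5)*(v + 2)*(v + 4)*(v^2 - 8*v + 15) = (v - 5)*(v - 3)*(v + 2)*(v + 4)*(v - 5)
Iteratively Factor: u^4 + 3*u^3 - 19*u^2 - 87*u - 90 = (u + 3)*(u^3 - 19*u - 30) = (u - 5)*(u + 3)*(u^2 + 5*u + 6) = (u - 5)*(u + 2)*(u + 3)*(u + 3)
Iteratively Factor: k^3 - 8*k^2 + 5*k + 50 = (k - 5)*(k^2 - 3*k - 10) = (k - 5)^2*(k + 2)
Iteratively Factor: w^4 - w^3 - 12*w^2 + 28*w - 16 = (w - 2)*(w^3 + w^2 - 10*w + 8) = (w - 2)*(w - 1)*(w^2 + 2*w - 8) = (w - 2)*(w - 1)*(w + 4)*(w - 2)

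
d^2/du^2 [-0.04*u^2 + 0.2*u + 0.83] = -0.0800000000000000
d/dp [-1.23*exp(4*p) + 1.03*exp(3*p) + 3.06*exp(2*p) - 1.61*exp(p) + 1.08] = (-4.92*exp(3*p) + 3.09*exp(2*p) + 6.12*exp(p) - 1.61)*exp(p)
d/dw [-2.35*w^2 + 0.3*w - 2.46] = 0.3 - 4.7*w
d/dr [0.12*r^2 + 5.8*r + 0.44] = 0.24*r + 5.8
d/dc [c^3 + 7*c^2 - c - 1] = 3*c^2 + 14*c - 1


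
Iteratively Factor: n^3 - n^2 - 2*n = (n)*(n^2 - n - 2) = n*(n - 2)*(n + 1)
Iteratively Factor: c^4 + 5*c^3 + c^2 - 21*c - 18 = (c - 2)*(c^3 + 7*c^2 + 15*c + 9) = (c - 2)*(c + 1)*(c^2 + 6*c + 9) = (c - 2)*(c + 1)*(c + 3)*(c + 3)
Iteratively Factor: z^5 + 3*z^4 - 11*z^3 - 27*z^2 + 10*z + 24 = (z + 2)*(z^4 + z^3 - 13*z^2 - z + 12) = (z - 3)*(z + 2)*(z^3 + 4*z^2 - z - 4) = (z - 3)*(z + 2)*(z + 4)*(z^2 - 1) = (z - 3)*(z - 1)*(z + 2)*(z + 4)*(z + 1)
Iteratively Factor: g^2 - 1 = (g - 1)*(g + 1)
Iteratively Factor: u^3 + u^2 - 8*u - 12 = (u - 3)*(u^2 + 4*u + 4) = (u - 3)*(u + 2)*(u + 2)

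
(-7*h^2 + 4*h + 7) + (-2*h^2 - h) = -9*h^2 + 3*h + 7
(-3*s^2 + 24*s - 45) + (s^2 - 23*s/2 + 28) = -2*s^2 + 25*s/2 - 17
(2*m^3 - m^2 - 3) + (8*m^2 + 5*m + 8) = 2*m^3 + 7*m^2 + 5*m + 5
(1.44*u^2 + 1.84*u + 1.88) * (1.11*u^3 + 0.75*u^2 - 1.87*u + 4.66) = 1.5984*u^5 + 3.1224*u^4 + 0.774*u^3 + 4.6796*u^2 + 5.0588*u + 8.7608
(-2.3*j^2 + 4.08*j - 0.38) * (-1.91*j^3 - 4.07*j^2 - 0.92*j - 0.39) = 4.393*j^5 + 1.5682*j^4 - 13.7638*j^3 - 1.31*j^2 - 1.2416*j + 0.1482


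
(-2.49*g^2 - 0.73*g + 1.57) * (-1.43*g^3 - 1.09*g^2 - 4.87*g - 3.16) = 3.5607*g^5 + 3.758*g^4 + 10.6769*g^3 + 9.7122*g^2 - 5.3391*g - 4.9612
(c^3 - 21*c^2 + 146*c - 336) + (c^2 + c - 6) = c^3 - 20*c^2 + 147*c - 342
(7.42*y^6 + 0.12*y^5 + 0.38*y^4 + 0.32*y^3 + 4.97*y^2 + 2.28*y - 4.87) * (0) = 0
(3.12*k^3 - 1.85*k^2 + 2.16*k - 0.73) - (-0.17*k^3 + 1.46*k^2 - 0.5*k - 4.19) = 3.29*k^3 - 3.31*k^2 + 2.66*k + 3.46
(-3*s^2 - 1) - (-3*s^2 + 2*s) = -2*s - 1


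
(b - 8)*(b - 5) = b^2 - 13*b + 40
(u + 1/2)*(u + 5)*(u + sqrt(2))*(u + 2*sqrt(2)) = u^4 + 3*sqrt(2)*u^3 + 11*u^3/2 + 13*u^2/2 + 33*sqrt(2)*u^2/2 + 15*sqrt(2)*u/2 + 22*u + 10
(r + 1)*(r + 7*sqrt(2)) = r^2 + r + 7*sqrt(2)*r + 7*sqrt(2)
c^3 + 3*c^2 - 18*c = c*(c - 3)*(c + 6)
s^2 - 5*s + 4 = (s - 4)*(s - 1)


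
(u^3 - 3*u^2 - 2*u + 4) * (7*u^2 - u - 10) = 7*u^5 - 22*u^4 - 21*u^3 + 60*u^2 + 16*u - 40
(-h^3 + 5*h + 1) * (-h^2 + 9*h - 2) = h^5 - 9*h^4 - 3*h^3 + 44*h^2 - h - 2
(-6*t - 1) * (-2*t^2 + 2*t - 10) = 12*t^3 - 10*t^2 + 58*t + 10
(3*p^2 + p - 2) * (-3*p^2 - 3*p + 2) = -9*p^4 - 12*p^3 + 9*p^2 + 8*p - 4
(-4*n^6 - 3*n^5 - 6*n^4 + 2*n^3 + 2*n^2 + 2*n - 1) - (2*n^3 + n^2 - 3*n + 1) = -4*n^6 - 3*n^5 - 6*n^4 + n^2 + 5*n - 2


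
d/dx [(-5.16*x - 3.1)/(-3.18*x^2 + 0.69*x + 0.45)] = (16.4088*x^2 - 3.5604*x - (5.16*x + 3.1)*(6.36*x - 0.69) - 2.322)/(-3.18*x^2 + 0.69*x + 0.45)^2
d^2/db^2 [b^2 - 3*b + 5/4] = 2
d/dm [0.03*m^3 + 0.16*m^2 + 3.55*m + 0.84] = 0.09*m^2 + 0.32*m + 3.55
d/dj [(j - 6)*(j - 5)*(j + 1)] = 3*j^2 - 20*j + 19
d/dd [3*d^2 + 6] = 6*d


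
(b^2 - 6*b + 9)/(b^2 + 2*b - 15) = (b - 3)/(b + 5)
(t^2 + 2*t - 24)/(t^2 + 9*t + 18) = (t - 4)/(t + 3)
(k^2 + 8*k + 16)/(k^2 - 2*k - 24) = (k + 4)/(k - 6)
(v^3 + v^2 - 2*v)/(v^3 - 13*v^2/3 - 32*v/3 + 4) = 3*v*(v - 1)/(3*v^2 - 19*v + 6)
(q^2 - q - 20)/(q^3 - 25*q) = (q + 4)/(q*(q + 5))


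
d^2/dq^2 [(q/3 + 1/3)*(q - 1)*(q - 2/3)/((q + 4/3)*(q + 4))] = 14*(33*q^3 + 126*q^2 + 144*q + 32)/(27*q^6 + 432*q^5 + 2736*q^4 + 8704*q^3 + 14592*q^2 + 12288*q + 4096)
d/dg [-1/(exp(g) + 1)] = 1/(4*cosh(g/2)^2)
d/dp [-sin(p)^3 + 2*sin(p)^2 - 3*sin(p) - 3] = (-3*sin(p)^2 + 4*sin(p) - 3)*cos(p)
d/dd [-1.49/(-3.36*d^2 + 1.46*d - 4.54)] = (2.1754 - 10.0128*d)/(3.36*d^2 - 1.46*d + 4.54)^2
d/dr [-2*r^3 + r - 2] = 1 - 6*r^2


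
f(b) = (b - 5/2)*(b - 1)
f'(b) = 2*b - 7/2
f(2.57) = 0.11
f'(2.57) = 1.64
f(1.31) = -0.37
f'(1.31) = -0.88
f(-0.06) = 2.71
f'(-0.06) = -3.62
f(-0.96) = 6.78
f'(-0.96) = -5.42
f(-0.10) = 2.86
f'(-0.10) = -3.70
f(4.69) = 8.08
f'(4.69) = 5.88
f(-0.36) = 3.89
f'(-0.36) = -4.22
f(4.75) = 8.44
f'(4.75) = 6.00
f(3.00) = 1.00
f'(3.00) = 2.50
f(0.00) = 2.50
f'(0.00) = -3.50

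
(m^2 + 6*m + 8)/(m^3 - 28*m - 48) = 1/(m - 6)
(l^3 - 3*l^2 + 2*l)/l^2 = l - 3 + 2/l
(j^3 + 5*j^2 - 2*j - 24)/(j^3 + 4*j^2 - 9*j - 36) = (j - 2)/(j - 3)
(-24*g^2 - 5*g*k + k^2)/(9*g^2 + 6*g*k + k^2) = (-8*g + k)/(3*g + k)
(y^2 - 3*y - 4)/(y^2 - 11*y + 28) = (y + 1)/(y - 7)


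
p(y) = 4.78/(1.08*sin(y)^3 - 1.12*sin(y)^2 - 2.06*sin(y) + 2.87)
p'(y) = 4.78*(-3.24*sin(y)^2*cos(y) + 2.24*sin(y)*cos(y) + 2.06*cos(y))/(1.08*sin(y)^3 - 1.12*sin(y)^2 - 2.06*sin(y) + 2.87)^2 = (-15.4872*sin(y)^2 + 10.7072*sin(y) + 9.8468)*cos(y)/(1.08*sin(y)^3 - 1.12*sin(y)^2 - 2.06*sin(y) + 2.87)^2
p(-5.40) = 4.32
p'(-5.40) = 4.59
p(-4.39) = 5.76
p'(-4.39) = -2.79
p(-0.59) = 1.37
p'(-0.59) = -0.06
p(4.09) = 1.48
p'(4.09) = 0.51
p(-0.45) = 1.38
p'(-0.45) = 0.17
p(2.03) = 5.30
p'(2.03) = -3.82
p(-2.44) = 1.39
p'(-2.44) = 0.23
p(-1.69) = 1.74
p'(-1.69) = 0.25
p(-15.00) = 1.39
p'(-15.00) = 0.24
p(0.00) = 1.67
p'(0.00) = 1.20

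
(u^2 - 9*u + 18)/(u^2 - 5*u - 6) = (u - 3)/(u + 1)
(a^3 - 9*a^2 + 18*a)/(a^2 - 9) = a*(a - 6)/(a + 3)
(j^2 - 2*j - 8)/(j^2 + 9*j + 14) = (j - 4)/(j + 7)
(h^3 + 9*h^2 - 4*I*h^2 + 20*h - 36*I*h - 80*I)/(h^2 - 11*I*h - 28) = (h^2 + 9*h + 20)/(h - 7*I)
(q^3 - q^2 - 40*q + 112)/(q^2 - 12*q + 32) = (q^2 + 3*q - 28)/(q - 8)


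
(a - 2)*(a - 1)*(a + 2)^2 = a^4 + a^3 - 6*a^2 - 4*a + 8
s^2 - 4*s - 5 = (s - 5)*(s + 1)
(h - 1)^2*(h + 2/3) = h^3 - 4*h^2/3 - h/3 + 2/3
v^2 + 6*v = v*(v + 6)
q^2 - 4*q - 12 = (q - 6)*(q + 2)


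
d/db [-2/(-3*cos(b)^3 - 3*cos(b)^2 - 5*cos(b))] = 2*(9*sin(b) + 5*sin(b)/cos(b)^2 + 6*tan(b))/(-3*sin(b)^2 + 3*cos(b) + 8)^2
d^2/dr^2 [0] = 0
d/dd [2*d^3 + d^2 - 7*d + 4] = 6*d^2 + 2*d - 7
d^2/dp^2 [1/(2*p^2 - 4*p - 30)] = (p^2 - 2*p - 4*(p - 1)^2 - 15)/(-p^2 + 2*p + 15)^3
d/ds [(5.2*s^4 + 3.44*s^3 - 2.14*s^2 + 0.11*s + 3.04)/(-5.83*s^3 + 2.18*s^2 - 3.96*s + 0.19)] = (-30.316*s^6 + 22.672*s^5 - 66.753*s^4 - 22.0102*s^3 + 63.365*s^2 - 14.0676*s + 12.0593)/(33.9889*s^6 - 25.4188*s^5 + 50.926*s^4 - 19.481*s^3 + 16.51*s^2 - 1.5048*s + 0.0361)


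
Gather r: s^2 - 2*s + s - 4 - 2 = s^2 - s - 6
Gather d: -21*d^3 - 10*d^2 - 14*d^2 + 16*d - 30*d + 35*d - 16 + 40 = -21*d^3 - 24*d^2 + 21*d + 24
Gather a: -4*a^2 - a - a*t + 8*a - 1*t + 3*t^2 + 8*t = -4*a^2 + a*(7 - t) + 3*t^2 + 7*t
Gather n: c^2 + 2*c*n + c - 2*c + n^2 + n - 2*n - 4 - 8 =c^2 - c + n^2 + n*(2*c - 1) - 12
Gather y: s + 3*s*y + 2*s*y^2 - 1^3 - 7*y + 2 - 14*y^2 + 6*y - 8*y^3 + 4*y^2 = s - 8*y^3 + y^2*(2*s - 10) + y*(3*s - 1) + 1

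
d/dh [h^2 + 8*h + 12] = 2*h + 8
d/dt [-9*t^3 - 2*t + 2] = -27*t^2 - 2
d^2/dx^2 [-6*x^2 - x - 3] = -12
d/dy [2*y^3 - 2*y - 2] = 6*y^2 - 2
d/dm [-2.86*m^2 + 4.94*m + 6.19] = 4.94 - 5.72*m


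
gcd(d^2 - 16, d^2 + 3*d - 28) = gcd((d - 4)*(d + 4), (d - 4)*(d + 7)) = d - 4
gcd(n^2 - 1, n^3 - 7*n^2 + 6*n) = n - 1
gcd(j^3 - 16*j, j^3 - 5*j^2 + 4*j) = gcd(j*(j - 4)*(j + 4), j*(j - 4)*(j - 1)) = j^2 - 4*j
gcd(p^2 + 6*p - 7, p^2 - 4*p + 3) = p - 1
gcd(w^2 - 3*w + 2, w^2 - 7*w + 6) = w - 1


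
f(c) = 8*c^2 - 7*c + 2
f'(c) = 16*c - 7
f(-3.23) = 108.07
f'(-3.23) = -58.68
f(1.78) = 14.89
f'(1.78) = 21.48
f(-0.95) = 15.87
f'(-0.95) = -22.20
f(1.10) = 3.98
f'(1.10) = 10.60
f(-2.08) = 51.17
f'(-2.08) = -40.28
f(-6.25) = 358.25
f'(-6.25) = -107.00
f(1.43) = 8.35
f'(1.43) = 15.88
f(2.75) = 43.25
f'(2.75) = 37.00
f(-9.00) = 713.00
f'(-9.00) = -151.00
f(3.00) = 53.00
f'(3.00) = 41.00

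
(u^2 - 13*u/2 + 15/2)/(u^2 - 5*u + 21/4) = 2*(u - 5)/(2*u - 7)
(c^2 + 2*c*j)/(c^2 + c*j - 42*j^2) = c*(c + 2*j)/(c^2 + c*j - 42*j^2)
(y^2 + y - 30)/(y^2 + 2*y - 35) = (y + 6)/(y + 7)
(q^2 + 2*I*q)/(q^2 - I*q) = (q + 2*I)/(q - I)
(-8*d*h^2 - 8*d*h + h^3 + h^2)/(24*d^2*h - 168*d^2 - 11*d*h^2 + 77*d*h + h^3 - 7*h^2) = h*(-h - 1)/(3*d*h - 21*d - h^2 + 7*h)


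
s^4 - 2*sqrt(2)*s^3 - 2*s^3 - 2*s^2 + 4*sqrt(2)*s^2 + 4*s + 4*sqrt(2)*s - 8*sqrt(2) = (s - 2)*(s - 2*sqrt(2))*(s - sqrt(2))*(s + sqrt(2))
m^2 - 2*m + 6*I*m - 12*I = (m - 2)*(m + 6*I)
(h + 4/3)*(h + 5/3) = h^2 + 3*h + 20/9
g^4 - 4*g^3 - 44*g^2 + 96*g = g*(g - 8)*(g - 2)*(g + 6)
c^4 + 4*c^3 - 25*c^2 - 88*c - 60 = (c - 5)*(c + 1)*(c + 2)*(c + 6)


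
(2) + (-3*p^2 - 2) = -3*p^2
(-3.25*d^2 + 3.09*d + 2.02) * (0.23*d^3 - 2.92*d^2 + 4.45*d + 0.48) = -0.7475*d^5 + 10.2007*d^4 - 23.0207*d^3 + 6.2921*d^2 + 10.4722*d + 0.9696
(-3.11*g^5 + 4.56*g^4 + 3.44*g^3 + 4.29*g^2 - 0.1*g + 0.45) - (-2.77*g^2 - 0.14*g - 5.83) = -3.11*g^5 + 4.56*g^4 + 3.44*g^3 + 7.06*g^2 + 0.04*g + 6.28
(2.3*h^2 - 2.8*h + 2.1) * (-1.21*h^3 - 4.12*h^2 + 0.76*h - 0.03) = -2.783*h^5 - 6.088*h^4 + 10.743*h^3 - 10.849*h^2 + 1.68*h - 0.063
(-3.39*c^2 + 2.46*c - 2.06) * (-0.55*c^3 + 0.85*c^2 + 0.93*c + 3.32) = 1.8645*c^5 - 4.2345*c^4 + 0.0712999999999999*c^3 - 10.718*c^2 + 6.2514*c - 6.8392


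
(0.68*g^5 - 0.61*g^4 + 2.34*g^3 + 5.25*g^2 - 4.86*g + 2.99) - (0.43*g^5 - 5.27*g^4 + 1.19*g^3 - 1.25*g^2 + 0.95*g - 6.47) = 0.25*g^5 + 4.66*g^4 + 1.15*g^3 + 6.5*g^2 - 5.81*g + 9.46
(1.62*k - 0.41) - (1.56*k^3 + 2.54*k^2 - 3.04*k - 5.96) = -1.56*k^3 - 2.54*k^2 + 4.66*k + 5.55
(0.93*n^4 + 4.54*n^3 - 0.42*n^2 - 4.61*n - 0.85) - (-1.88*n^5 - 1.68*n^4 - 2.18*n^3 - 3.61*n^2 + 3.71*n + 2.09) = 1.88*n^5 + 2.61*n^4 + 6.72*n^3 + 3.19*n^2 - 8.32*n - 2.94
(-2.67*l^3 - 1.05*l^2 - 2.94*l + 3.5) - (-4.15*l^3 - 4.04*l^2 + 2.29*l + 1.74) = 1.48*l^3 + 2.99*l^2 - 5.23*l + 1.76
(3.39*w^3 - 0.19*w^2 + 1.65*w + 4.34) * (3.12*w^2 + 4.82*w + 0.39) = 10.5768*w^5 + 15.747*w^4 + 5.5543*w^3 + 21.4197*w^2 + 21.5623*w + 1.6926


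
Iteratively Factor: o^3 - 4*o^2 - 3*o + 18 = (o - 3)*(o^2 - o - 6) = (o - 3)^2*(o + 2)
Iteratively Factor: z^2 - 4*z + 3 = (z - 1)*(z - 3)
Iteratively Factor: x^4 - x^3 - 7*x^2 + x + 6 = (x - 3)*(x^3 + 2*x^2 - x - 2) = (x - 3)*(x - 1)*(x^2 + 3*x + 2) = (x - 3)*(x - 1)*(x + 2)*(x + 1)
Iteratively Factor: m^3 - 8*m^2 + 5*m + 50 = (m + 2)*(m^2 - 10*m + 25) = (m - 5)*(m + 2)*(m - 5)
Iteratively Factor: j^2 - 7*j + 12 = (j - 4)*(j - 3)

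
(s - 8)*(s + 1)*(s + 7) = s^3 - 57*s - 56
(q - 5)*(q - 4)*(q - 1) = q^3 - 10*q^2 + 29*q - 20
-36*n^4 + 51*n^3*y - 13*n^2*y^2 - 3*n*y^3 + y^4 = (-3*n + y)^2*(-n + y)*(4*n + y)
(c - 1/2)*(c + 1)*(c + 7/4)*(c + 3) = c^4 + 21*c^3/4 + 57*c^2/8 + c/4 - 21/8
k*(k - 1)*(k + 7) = k^3 + 6*k^2 - 7*k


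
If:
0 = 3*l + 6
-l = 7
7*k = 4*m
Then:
No Solution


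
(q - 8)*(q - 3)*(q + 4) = q^3 - 7*q^2 - 20*q + 96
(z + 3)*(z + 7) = z^2 + 10*z + 21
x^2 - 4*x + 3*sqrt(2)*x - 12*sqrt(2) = (x - 4)*(x + 3*sqrt(2))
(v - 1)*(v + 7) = v^2 + 6*v - 7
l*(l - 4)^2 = l^3 - 8*l^2 + 16*l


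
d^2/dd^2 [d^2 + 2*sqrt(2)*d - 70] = 2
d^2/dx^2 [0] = 0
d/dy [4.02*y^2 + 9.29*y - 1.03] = 8.04*y + 9.29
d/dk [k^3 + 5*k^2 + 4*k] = 3*k^2 + 10*k + 4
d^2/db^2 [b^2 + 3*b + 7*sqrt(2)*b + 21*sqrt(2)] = 2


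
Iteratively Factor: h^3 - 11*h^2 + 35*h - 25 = (h - 1)*(h^2 - 10*h + 25) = (h - 5)*(h - 1)*(h - 5)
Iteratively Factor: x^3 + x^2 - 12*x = (x + 4)*(x^2 - 3*x) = x*(x + 4)*(x - 3)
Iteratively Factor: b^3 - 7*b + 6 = (b - 1)*(b^2 + b - 6) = (b - 1)*(b + 3)*(b - 2)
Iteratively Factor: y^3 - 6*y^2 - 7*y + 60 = (y - 5)*(y^2 - y - 12) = (y - 5)*(y - 4)*(y + 3)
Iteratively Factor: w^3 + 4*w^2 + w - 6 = (w - 1)*(w^2 + 5*w + 6) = (w - 1)*(w + 2)*(w + 3)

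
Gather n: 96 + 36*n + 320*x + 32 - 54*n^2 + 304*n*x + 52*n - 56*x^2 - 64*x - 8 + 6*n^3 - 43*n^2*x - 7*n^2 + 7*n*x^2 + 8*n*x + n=6*n^3 + n^2*(-43*x - 61) + n*(7*x^2 + 312*x + 89) - 56*x^2 + 256*x + 120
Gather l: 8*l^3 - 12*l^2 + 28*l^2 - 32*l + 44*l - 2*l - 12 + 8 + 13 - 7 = 8*l^3 + 16*l^2 + 10*l + 2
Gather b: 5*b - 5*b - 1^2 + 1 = 0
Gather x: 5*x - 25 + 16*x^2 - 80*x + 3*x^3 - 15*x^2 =3*x^3 + x^2 - 75*x - 25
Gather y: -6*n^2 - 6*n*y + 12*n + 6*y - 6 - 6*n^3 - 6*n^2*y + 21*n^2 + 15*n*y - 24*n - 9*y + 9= -6*n^3 + 15*n^2 - 12*n + y*(-6*n^2 + 9*n - 3) + 3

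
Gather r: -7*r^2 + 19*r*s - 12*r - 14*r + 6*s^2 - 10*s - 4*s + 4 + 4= -7*r^2 + r*(19*s - 26) + 6*s^2 - 14*s + 8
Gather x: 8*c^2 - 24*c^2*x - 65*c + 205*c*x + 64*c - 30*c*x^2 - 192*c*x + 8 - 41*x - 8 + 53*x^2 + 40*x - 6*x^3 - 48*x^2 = 8*c^2 - c - 6*x^3 + x^2*(5 - 30*c) + x*(-24*c^2 + 13*c - 1)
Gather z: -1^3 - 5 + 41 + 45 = 80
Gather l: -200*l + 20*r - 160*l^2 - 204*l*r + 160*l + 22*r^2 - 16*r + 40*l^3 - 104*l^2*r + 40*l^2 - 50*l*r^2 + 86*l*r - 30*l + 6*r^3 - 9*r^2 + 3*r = 40*l^3 + l^2*(-104*r - 120) + l*(-50*r^2 - 118*r - 70) + 6*r^3 + 13*r^2 + 7*r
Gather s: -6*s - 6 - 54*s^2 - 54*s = -54*s^2 - 60*s - 6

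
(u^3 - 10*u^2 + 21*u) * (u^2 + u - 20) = u^5 - 9*u^4 - 9*u^3 + 221*u^2 - 420*u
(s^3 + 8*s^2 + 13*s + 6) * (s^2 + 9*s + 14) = s^5 + 17*s^4 + 99*s^3 + 235*s^2 + 236*s + 84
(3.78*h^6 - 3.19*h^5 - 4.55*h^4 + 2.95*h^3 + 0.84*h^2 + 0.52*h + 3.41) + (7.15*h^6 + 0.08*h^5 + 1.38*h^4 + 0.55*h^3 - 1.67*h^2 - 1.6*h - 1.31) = 10.93*h^6 - 3.11*h^5 - 3.17*h^4 + 3.5*h^3 - 0.83*h^2 - 1.08*h + 2.1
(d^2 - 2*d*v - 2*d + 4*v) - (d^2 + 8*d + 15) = -2*d*v - 10*d + 4*v - 15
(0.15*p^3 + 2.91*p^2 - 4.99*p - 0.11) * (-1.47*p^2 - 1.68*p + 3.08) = -0.2205*p^5 - 4.5297*p^4 + 2.9085*p^3 + 17.5077*p^2 - 15.1844*p - 0.3388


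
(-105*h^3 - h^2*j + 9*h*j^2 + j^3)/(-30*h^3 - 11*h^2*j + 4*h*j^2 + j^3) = (7*h + j)/(2*h + j)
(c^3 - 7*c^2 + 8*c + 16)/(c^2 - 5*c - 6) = (c^2 - 8*c + 16)/(c - 6)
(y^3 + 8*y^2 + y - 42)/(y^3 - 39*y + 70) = (y + 3)/(y - 5)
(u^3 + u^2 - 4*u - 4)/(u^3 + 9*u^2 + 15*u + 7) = (u^2 - 4)/(u^2 + 8*u + 7)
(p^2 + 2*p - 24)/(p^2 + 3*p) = (p^2 + 2*p - 24)/(p*(p + 3))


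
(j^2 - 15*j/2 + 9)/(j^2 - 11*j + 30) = (j - 3/2)/(j - 5)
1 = 1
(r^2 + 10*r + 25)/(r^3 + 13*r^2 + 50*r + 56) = (r^2 + 10*r + 25)/(r^3 + 13*r^2 + 50*r + 56)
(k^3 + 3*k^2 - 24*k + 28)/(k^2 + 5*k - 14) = k - 2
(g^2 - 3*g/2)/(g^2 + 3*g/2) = (2*g - 3)/(2*g + 3)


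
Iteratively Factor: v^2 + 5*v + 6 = (v + 3)*(v + 2)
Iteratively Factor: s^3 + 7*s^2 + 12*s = (s + 3)*(s^2 + 4*s) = (s + 3)*(s + 4)*(s)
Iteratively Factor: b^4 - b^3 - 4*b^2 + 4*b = (b)*(b^3 - b^2 - 4*b + 4) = b*(b + 2)*(b^2 - 3*b + 2) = b*(b - 2)*(b + 2)*(b - 1)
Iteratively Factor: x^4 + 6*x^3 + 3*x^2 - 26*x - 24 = (x + 3)*(x^3 + 3*x^2 - 6*x - 8) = (x + 1)*(x + 3)*(x^2 + 2*x - 8) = (x - 2)*(x + 1)*(x + 3)*(x + 4)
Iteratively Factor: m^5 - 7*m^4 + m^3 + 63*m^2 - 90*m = (m - 2)*(m^4 - 5*m^3 - 9*m^2 + 45*m) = (m - 5)*(m - 2)*(m^3 - 9*m) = (m - 5)*(m - 3)*(m - 2)*(m^2 + 3*m) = m*(m - 5)*(m - 3)*(m - 2)*(m + 3)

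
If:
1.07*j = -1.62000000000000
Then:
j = -1.51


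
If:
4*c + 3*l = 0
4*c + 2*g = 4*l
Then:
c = -3*l/4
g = 7*l/2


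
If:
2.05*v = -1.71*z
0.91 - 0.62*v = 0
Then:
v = 1.47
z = -1.76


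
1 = 1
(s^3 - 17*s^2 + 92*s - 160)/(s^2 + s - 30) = (s^2 - 12*s + 32)/(s + 6)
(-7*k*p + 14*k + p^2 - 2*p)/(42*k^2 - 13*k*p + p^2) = (p - 2)/(-6*k + p)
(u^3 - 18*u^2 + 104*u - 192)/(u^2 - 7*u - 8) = (u^2 - 10*u + 24)/(u + 1)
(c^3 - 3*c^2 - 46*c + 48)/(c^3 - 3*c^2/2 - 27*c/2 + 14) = 2*(c^2 - 2*c - 48)/(2*c^2 - c - 28)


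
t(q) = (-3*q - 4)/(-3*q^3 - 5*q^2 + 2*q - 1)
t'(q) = (-3*q - 4)*(9*q^2 + 10*q - 2)/(-3*q^3 - 5*q^2 + 2*q - 1)^2 - 3/(-3*q^3 - 5*q^2 + 2*q - 1)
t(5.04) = 0.04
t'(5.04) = -0.02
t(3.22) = 0.09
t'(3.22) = -0.06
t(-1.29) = 0.02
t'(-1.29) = 0.55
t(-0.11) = 2.88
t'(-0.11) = 9.09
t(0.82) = 1.48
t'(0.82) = -3.45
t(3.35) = 0.09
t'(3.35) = -0.05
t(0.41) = 4.26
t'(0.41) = -10.10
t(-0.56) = 0.73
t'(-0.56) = 2.06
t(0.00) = 4.00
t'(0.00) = 11.00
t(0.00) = 4.00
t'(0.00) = 11.00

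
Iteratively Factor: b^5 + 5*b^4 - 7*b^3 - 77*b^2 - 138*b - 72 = (b - 4)*(b^4 + 9*b^3 + 29*b^2 + 39*b + 18) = (b - 4)*(b + 1)*(b^3 + 8*b^2 + 21*b + 18) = (b - 4)*(b + 1)*(b + 2)*(b^2 + 6*b + 9) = (b - 4)*(b + 1)*(b + 2)*(b + 3)*(b + 3)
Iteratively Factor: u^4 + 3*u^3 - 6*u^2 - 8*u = (u + 1)*(u^3 + 2*u^2 - 8*u) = (u - 2)*(u + 1)*(u^2 + 4*u) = (u - 2)*(u + 1)*(u + 4)*(u)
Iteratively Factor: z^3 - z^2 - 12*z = (z - 4)*(z^2 + 3*z) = z*(z - 4)*(z + 3)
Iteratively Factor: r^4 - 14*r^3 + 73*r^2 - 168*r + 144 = (r - 4)*(r^3 - 10*r^2 + 33*r - 36) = (r - 4)*(r - 3)*(r^2 - 7*r + 12) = (r - 4)*(r - 3)^2*(r - 4)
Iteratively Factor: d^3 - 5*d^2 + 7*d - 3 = (d - 3)*(d^2 - 2*d + 1) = (d - 3)*(d - 1)*(d - 1)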